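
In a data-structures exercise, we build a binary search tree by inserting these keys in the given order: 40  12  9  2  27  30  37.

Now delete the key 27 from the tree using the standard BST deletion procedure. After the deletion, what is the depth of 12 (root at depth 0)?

Insert 40: tree is empty, so 40 becomes the root.
Insert 12: 12 < 40 → go left. Place as left child of 40.
Insert 9: 9 < 40 → go left; 9 < 12 → go left. Place as left child of 12.
Insert 2: 2 < 40 → go left; 2 < 12 → go left; 2 < 9 → go left. Place as left child of 9.
Insert 27: 27 < 40 → go left; 27 > 12 → go right. Place as right child of 12.
Insert 30: 30 < 40 → go left; 30 > 12 → go right; 30 > 27 → go right. Place as right child of 27.
Insert 37: 37 < 40 → go left; 37 > 12 → go right; 37 > 27 → go right; 37 > 30 → go right. Place as right child of 30.

Delete 27 (at most one child — splice it out).
After deletion, path to 12: 40 → 12.

1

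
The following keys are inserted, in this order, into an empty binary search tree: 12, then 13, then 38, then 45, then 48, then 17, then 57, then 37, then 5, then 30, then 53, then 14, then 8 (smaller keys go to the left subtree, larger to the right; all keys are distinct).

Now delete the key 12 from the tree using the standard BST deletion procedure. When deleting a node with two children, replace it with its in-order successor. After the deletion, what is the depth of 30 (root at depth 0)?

4

12: root
13: right child of 12 (depth 1)
38: right child of 13 (depth 2)
45: right child of 38 (depth 3)
48: right child of 45 (depth 4)
17: left child of 38 (depth 3)
57: right child of 48 (depth 5)
37: right child of 17 (depth 4)
5: left child of 12 (depth 1)
30: left child of 37 (depth 5)
53: left child of 57 (depth 6)
14: left child of 17 (depth 4)
8: right child of 5 (depth 2)

Delete 12 (two children — replace with in-order successor).
After deletion, path to 30: 13 → 38 → 17 → 37 → 30.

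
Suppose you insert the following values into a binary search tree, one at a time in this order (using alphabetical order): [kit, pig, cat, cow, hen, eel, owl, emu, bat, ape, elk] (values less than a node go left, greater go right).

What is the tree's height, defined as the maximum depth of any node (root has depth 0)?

6

Insert kit: tree is empty, so kit becomes the root.
Insert pig: pig > kit → go right. Place as right child of kit.
Insert cat: cat < kit → go left. Place as left child of kit.
Insert cow: cow < kit → go left; cow > cat → go right. Place as right child of cat.
Insert hen: hen < kit → go left; hen > cat → go right; hen > cow → go right. Place as right child of cow.
Insert eel: eel < kit → go left; eel > cat → go right; eel > cow → go right; eel < hen → go left. Place as left child of hen.
Insert owl: owl > kit → go right; owl < pig → go left. Place as left child of pig.
Insert emu: emu < kit → go left; emu > cat → go right; emu > cow → go right; emu < hen → go left; emu > eel → go right. Place as right child of eel.
Insert bat: bat < kit → go left; bat < cat → go left. Place as left child of cat.
Insert ape: ape < kit → go left; ape < cat → go left; ape < bat → go left. Place as left child of bat.
Insert elk: elk < kit → go left; elk > cat → go right; elk > cow → go right; elk < hen → go left; elk > eel → go right; elk < emu → go left. Place as left child of emu.

The deepest node is elk at depth 6.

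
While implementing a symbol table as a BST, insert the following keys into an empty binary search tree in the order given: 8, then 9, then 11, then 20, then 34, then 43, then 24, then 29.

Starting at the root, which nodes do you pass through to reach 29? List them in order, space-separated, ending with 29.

8 9 11 20 34 24 29

Insert 8: tree is empty, so 8 becomes the root.
Insert 9: 9 > 8 → go right. Place as right child of 8.
Insert 11: 11 > 8 → go right; 11 > 9 → go right. Place as right child of 9.
Insert 20: 20 > 8 → go right; 20 > 9 → go right; 20 > 11 → go right. Place as right child of 11.
Insert 34: 34 > 8 → go right; 34 > 9 → go right; 34 > 11 → go right; 34 > 20 → go right. Place as right child of 20.
Insert 43: 43 > 8 → go right; 43 > 9 → go right; 43 > 11 → go right; 43 > 20 → go right; 43 > 34 → go right. Place as right child of 34.
Insert 24: 24 > 8 → go right; 24 > 9 → go right; 24 > 11 → go right; 24 > 20 → go right; 24 < 34 → go left. Place as left child of 34.
Insert 29: 29 > 8 → go right; 29 > 9 → go right; 29 > 11 → go right; 29 > 20 → go right; 29 < 34 → go left; 29 > 24 → go right. Place as right child of 24.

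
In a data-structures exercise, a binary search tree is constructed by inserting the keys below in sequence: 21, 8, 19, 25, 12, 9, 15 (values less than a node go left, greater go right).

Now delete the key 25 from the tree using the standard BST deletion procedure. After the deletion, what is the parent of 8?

21

Resulting structure (node: left, right):
  21: L=8, R=25
  8: L=–, R=19
  19: L=12, R=–
  25: L=–, R=–
  12: L=9, R=15
  9: L=–, R=–
  15: L=–, R=–

Delete 25 (at most one child — splice it out).
After deletion, 8's parent is 21.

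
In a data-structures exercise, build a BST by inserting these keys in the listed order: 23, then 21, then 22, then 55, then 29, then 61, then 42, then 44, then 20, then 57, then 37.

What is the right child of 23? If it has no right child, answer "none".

Insert 23: tree is empty, so 23 becomes the root.
Insert 21: 21 < 23 → go left. Place as left child of 23.
Insert 22: 22 < 23 → go left; 22 > 21 → go right. Place as right child of 21.
Insert 55: 55 > 23 → go right. Place as right child of 23.
Insert 29: 29 > 23 → go right; 29 < 55 → go left. Place as left child of 55.
Insert 61: 61 > 23 → go right; 61 > 55 → go right. Place as right child of 55.
Insert 42: 42 > 23 → go right; 42 < 55 → go left; 42 > 29 → go right. Place as right child of 29.
Insert 44: 44 > 23 → go right; 44 < 55 → go left; 44 > 29 → go right; 44 > 42 → go right. Place as right child of 42.
Insert 20: 20 < 23 → go left; 20 < 21 → go left. Place as left child of 21.
Insert 57: 57 > 23 → go right; 57 > 55 → go right; 57 < 61 → go left. Place as left child of 61.
Insert 37: 37 > 23 → go right; 37 < 55 → go left; 37 > 29 → go right; 37 < 42 → go left. Place as left child of 42.

55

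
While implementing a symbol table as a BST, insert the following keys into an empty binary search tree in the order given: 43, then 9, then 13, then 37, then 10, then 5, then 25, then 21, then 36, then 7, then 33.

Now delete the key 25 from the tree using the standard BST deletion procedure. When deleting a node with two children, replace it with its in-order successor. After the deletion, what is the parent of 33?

37

43: root
9: left child of 43 (depth 1)
13: right child of 9 (depth 2)
37: right child of 13 (depth 3)
10: left child of 13 (depth 3)
5: left child of 9 (depth 2)
25: left child of 37 (depth 4)
21: left child of 25 (depth 5)
36: right child of 25 (depth 5)
7: right child of 5 (depth 3)
33: left child of 36 (depth 6)

Delete 25 (two children — replace with in-order successor).
After deletion, 33's parent is 37.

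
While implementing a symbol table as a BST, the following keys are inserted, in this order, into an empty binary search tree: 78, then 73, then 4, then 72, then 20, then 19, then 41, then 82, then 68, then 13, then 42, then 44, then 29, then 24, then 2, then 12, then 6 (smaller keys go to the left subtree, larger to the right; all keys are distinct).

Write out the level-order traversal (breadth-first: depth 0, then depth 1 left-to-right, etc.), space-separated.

78 73 82 4 2 72 20 19 41 13 29 68 12 24 42 6 44

78: root
73: left child of 78 (depth 1)
4: left child of 73 (depth 2)
72: right child of 4 (depth 3)
20: left child of 72 (depth 4)
19: left child of 20 (depth 5)
41: right child of 20 (depth 5)
82: right child of 78 (depth 1)
68: right child of 41 (depth 6)
13: left child of 19 (depth 6)
42: left child of 68 (depth 7)
44: right child of 42 (depth 8)
29: left child of 41 (depth 6)
24: left child of 29 (depth 7)
2: left child of 4 (depth 3)
12: left child of 13 (depth 7)
6: left child of 12 (depth 8)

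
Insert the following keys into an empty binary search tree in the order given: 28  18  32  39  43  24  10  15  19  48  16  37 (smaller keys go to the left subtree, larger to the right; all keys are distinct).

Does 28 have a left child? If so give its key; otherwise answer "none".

18

Insert 28: tree is empty, so 28 becomes the root.
Insert 18: 18 < 28 → go left. Place as left child of 28.
Insert 32: 32 > 28 → go right. Place as right child of 28.
Insert 39: 39 > 28 → go right; 39 > 32 → go right. Place as right child of 32.
Insert 43: 43 > 28 → go right; 43 > 32 → go right; 43 > 39 → go right. Place as right child of 39.
Insert 24: 24 < 28 → go left; 24 > 18 → go right. Place as right child of 18.
Insert 10: 10 < 28 → go left; 10 < 18 → go left. Place as left child of 18.
Insert 15: 15 < 28 → go left; 15 < 18 → go left; 15 > 10 → go right. Place as right child of 10.
Insert 19: 19 < 28 → go left; 19 > 18 → go right; 19 < 24 → go left. Place as left child of 24.
Insert 48: 48 > 28 → go right; 48 > 32 → go right; 48 > 39 → go right; 48 > 43 → go right. Place as right child of 43.
Insert 16: 16 < 28 → go left; 16 < 18 → go left; 16 > 10 → go right; 16 > 15 → go right. Place as right child of 15.
Insert 37: 37 > 28 → go right; 37 > 32 → go right; 37 < 39 → go left. Place as left child of 39.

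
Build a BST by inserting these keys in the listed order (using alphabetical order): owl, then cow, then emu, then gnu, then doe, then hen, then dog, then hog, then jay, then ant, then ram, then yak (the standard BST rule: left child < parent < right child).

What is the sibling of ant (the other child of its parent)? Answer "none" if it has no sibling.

Insert owl: tree is empty, so owl becomes the root.
Insert cow: cow < owl → go left. Place as left child of owl.
Insert emu: emu < owl → go left; emu > cow → go right. Place as right child of cow.
Insert gnu: gnu < owl → go left; gnu > cow → go right; gnu > emu → go right. Place as right child of emu.
Insert doe: doe < owl → go left; doe > cow → go right; doe < emu → go left. Place as left child of emu.
Insert hen: hen < owl → go left; hen > cow → go right; hen > emu → go right; hen > gnu → go right. Place as right child of gnu.
Insert dog: dog < owl → go left; dog > cow → go right; dog < emu → go left; dog > doe → go right. Place as right child of doe.
Insert hog: hog < owl → go left; hog > cow → go right; hog > emu → go right; hog > gnu → go right; hog > hen → go right. Place as right child of hen.
Insert jay: jay < owl → go left; jay > cow → go right; jay > emu → go right; jay > gnu → go right; jay > hen → go right; jay > hog → go right. Place as right child of hog.
Insert ant: ant < owl → go left; ant < cow → go left. Place as left child of cow.
Insert ram: ram > owl → go right. Place as right child of owl.
Insert yak: yak > owl → go right; yak > ram → go right. Place as right child of ram.

ant's parent is cow; the other child of cow is emu.

emu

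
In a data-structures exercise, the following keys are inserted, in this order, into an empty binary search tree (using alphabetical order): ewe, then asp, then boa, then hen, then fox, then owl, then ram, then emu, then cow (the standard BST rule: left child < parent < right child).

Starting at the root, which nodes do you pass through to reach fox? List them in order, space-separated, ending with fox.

Insert ewe: tree is empty, so ewe becomes the root.
Insert asp: asp < ewe → go left. Place as left child of ewe.
Insert boa: boa < ewe → go left; boa > asp → go right. Place as right child of asp.
Insert hen: hen > ewe → go right. Place as right child of ewe.
Insert fox: fox > ewe → go right; fox < hen → go left. Place as left child of hen.
Insert owl: owl > ewe → go right; owl > hen → go right. Place as right child of hen.
Insert ram: ram > ewe → go right; ram > hen → go right; ram > owl → go right. Place as right child of owl.
Insert emu: emu < ewe → go left; emu > asp → go right; emu > boa → go right. Place as right child of boa.
Insert cow: cow < ewe → go left; cow > asp → go right; cow > boa → go right; cow < emu → go left. Place as left child of emu.

ewe hen fox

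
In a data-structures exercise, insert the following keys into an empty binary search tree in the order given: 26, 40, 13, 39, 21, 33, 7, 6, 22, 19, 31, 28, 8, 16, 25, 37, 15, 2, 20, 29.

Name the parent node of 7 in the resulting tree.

13

Insert 26: tree is empty, so 26 becomes the root.
Insert 40: 40 > 26 → go right. Place as right child of 26.
Insert 13: 13 < 26 → go left. Place as left child of 26.
Insert 39: 39 > 26 → go right; 39 < 40 → go left. Place as left child of 40.
Insert 21: 21 < 26 → go left; 21 > 13 → go right. Place as right child of 13.
Insert 33: 33 > 26 → go right; 33 < 40 → go left; 33 < 39 → go left. Place as left child of 39.
Insert 7: 7 < 26 → go left; 7 < 13 → go left. Place as left child of 13.
Insert 6: 6 < 26 → go left; 6 < 13 → go left; 6 < 7 → go left. Place as left child of 7.
Insert 22: 22 < 26 → go left; 22 > 13 → go right; 22 > 21 → go right. Place as right child of 21.
Insert 19: 19 < 26 → go left; 19 > 13 → go right; 19 < 21 → go left. Place as left child of 21.
Insert 31: 31 > 26 → go right; 31 < 40 → go left; 31 < 39 → go left; 31 < 33 → go left. Place as left child of 33.
Insert 28: 28 > 26 → go right; 28 < 40 → go left; 28 < 39 → go left; 28 < 33 → go left; 28 < 31 → go left. Place as left child of 31.
Insert 8: 8 < 26 → go left; 8 < 13 → go left; 8 > 7 → go right. Place as right child of 7.
Insert 16: 16 < 26 → go left; 16 > 13 → go right; 16 < 21 → go left; 16 < 19 → go left. Place as left child of 19.
Insert 25: 25 < 26 → go left; 25 > 13 → go right; 25 > 21 → go right; 25 > 22 → go right. Place as right child of 22.
Insert 37: 37 > 26 → go right; 37 < 40 → go left; 37 < 39 → go left; 37 > 33 → go right. Place as right child of 33.
Insert 15: 15 < 26 → go left; 15 > 13 → go right; 15 < 21 → go left; 15 < 19 → go left; 15 < 16 → go left. Place as left child of 16.
Insert 2: 2 < 26 → go left; 2 < 13 → go left; 2 < 7 → go left; 2 < 6 → go left. Place as left child of 6.
Insert 20: 20 < 26 → go left; 20 > 13 → go right; 20 < 21 → go left; 20 > 19 → go right. Place as right child of 19.
Insert 29: 29 > 26 → go right; 29 < 40 → go left; 29 < 39 → go left; 29 < 33 → go left; 29 < 31 → go left; 29 > 28 → go right. Place as right child of 28.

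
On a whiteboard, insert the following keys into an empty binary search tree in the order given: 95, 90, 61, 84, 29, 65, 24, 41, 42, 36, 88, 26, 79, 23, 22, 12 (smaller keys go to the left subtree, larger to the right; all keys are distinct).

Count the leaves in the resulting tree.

6

95: root
90: left child of 95 (depth 1)
61: left child of 90 (depth 2)
84: right child of 61 (depth 3)
29: left child of 61 (depth 3)
65: left child of 84 (depth 4)
24: left child of 29 (depth 4)
41: right child of 29 (depth 4)
42: right child of 41 (depth 5)
36: left child of 41 (depth 5)
88: right child of 84 (depth 4)
26: right child of 24 (depth 5)
79: right child of 65 (depth 5)
23: left child of 24 (depth 5)
22: left child of 23 (depth 6)
12: left child of 22 (depth 7)

Leaves: 12, 26, 36, 42, 79, 88 — 6 in total.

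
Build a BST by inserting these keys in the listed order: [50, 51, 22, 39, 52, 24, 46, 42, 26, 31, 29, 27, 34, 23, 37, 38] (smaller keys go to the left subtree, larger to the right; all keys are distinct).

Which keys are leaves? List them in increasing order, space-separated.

23 27 38 42 52

Insert 50: tree is empty, so 50 becomes the root.
Insert 51: 51 > 50 → go right. Place as right child of 50.
Insert 22: 22 < 50 → go left. Place as left child of 50.
Insert 39: 39 < 50 → go left; 39 > 22 → go right. Place as right child of 22.
Insert 52: 52 > 50 → go right; 52 > 51 → go right. Place as right child of 51.
Insert 24: 24 < 50 → go left; 24 > 22 → go right; 24 < 39 → go left. Place as left child of 39.
Insert 46: 46 < 50 → go left; 46 > 22 → go right; 46 > 39 → go right. Place as right child of 39.
Insert 42: 42 < 50 → go left; 42 > 22 → go right; 42 > 39 → go right; 42 < 46 → go left. Place as left child of 46.
Insert 26: 26 < 50 → go left; 26 > 22 → go right; 26 < 39 → go left; 26 > 24 → go right. Place as right child of 24.
Insert 31: 31 < 50 → go left; 31 > 22 → go right; 31 < 39 → go left; 31 > 24 → go right; 31 > 26 → go right. Place as right child of 26.
Insert 29: 29 < 50 → go left; 29 > 22 → go right; 29 < 39 → go left; 29 > 24 → go right; 29 > 26 → go right; 29 < 31 → go left. Place as left child of 31.
Insert 27: 27 < 50 → go left; 27 > 22 → go right; 27 < 39 → go left; 27 > 24 → go right; 27 > 26 → go right; 27 < 31 → go left; 27 < 29 → go left. Place as left child of 29.
Insert 34: 34 < 50 → go left; 34 > 22 → go right; 34 < 39 → go left; 34 > 24 → go right; 34 > 26 → go right; 34 > 31 → go right. Place as right child of 31.
Insert 23: 23 < 50 → go left; 23 > 22 → go right; 23 < 39 → go left; 23 < 24 → go left. Place as left child of 24.
Insert 37: 37 < 50 → go left; 37 > 22 → go right; 37 < 39 → go left; 37 > 24 → go right; 37 > 26 → go right; 37 > 31 → go right; 37 > 34 → go right. Place as right child of 34.
Insert 38: 38 < 50 → go left; 38 > 22 → go right; 38 < 39 → go left; 38 > 24 → go right; 38 > 26 → go right; 38 > 31 → go right; 38 > 34 → go right; 38 > 37 → go right. Place as right child of 37.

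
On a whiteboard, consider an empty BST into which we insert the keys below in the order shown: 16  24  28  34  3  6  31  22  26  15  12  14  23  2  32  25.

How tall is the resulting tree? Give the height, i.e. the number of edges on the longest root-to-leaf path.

5

Insert 16: tree is empty, so 16 becomes the root.
Insert 24: 24 > 16 → go right. Place as right child of 16.
Insert 28: 28 > 16 → go right; 28 > 24 → go right. Place as right child of 24.
Insert 34: 34 > 16 → go right; 34 > 24 → go right; 34 > 28 → go right. Place as right child of 28.
Insert 3: 3 < 16 → go left. Place as left child of 16.
Insert 6: 6 < 16 → go left; 6 > 3 → go right. Place as right child of 3.
Insert 31: 31 > 16 → go right; 31 > 24 → go right; 31 > 28 → go right; 31 < 34 → go left. Place as left child of 34.
Insert 22: 22 > 16 → go right; 22 < 24 → go left. Place as left child of 24.
Insert 26: 26 > 16 → go right; 26 > 24 → go right; 26 < 28 → go left. Place as left child of 28.
Insert 15: 15 < 16 → go left; 15 > 3 → go right; 15 > 6 → go right. Place as right child of 6.
Insert 12: 12 < 16 → go left; 12 > 3 → go right; 12 > 6 → go right; 12 < 15 → go left. Place as left child of 15.
Insert 14: 14 < 16 → go left; 14 > 3 → go right; 14 > 6 → go right; 14 < 15 → go left; 14 > 12 → go right. Place as right child of 12.
Insert 23: 23 > 16 → go right; 23 < 24 → go left; 23 > 22 → go right. Place as right child of 22.
Insert 2: 2 < 16 → go left; 2 < 3 → go left. Place as left child of 3.
Insert 32: 32 > 16 → go right; 32 > 24 → go right; 32 > 28 → go right; 32 < 34 → go left; 32 > 31 → go right. Place as right child of 31.
Insert 25: 25 > 16 → go right; 25 > 24 → go right; 25 < 28 → go left; 25 < 26 → go left. Place as left child of 26.

The deepest node is 14 at depth 5.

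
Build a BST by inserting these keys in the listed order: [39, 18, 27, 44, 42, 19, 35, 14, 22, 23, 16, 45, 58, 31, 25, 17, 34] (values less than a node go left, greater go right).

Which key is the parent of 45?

39: root
18: left child of 39 (depth 1)
27: right child of 18 (depth 2)
44: right child of 39 (depth 1)
42: left child of 44 (depth 2)
19: left child of 27 (depth 3)
35: right child of 27 (depth 3)
14: left child of 18 (depth 2)
22: right child of 19 (depth 4)
23: right child of 22 (depth 5)
16: right child of 14 (depth 3)
45: right child of 44 (depth 2)
58: right child of 45 (depth 3)
31: left child of 35 (depth 4)
25: right child of 23 (depth 6)
17: right child of 16 (depth 4)
34: right child of 31 (depth 5)

44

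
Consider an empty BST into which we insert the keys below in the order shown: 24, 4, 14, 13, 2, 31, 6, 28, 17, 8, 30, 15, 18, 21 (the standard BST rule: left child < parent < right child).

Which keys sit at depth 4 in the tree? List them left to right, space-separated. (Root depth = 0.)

6 15 18

Insert 24: tree is empty, so 24 becomes the root.
Insert 4: 4 < 24 → go left. Place as left child of 24.
Insert 14: 14 < 24 → go left; 14 > 4 → go right. Place as right child of 4.
Insert 13: 13 < 24 → go left; 13 > 4 → go right; 13 < 14 → go left. Place as left child of 14.
Insert 2: 2 < 24 → go left; 2 < 4 → go left. Place as left child of 4.
Insert 31: 31 > 24 → go right. Place as right child of 24.
Insert 6: 6 < 24 → go left; 6 > 4 → go right; 6 < 14 → go left; 6 < 13 → go left. Place as left child of 13.
Insert 28: 28 > 24 → go right; 28 < 31 → go left. Place as left child of 31.
Insert 17: 17 < 24 → go left; 17 > 4 → go right; 17 > 14 → go right. Place as right child of 14.
Insert 8: 8 < 24 → go left; 8 > 4 → go right; 8 < 14 → go left; 8 < 13 → go left; 8 > 6 → go right. Place as right child of 6.
Insert 30: 30 > 24 → go right; 30 < 31 → go left; 30 > 28 → go right. Place as right child of 28.
Insert 15: 15 < 24 → go left; 15 > 4 → go right; 15 > 14 → go right; 15 < 17 → go left. Place as left child of 17.
Insert 18: 18 < 24 → go left; 18 > 4 → go right; 18 > 14 → go right; 18 > 17 → go right. Place as right child of 17.
Insert 21: 21 < 24 → go left; 21 > 4 → go right; 21 > 14 → go right; 21 > 17 → go right; 21 > 18 → go right. Place as right child of 18.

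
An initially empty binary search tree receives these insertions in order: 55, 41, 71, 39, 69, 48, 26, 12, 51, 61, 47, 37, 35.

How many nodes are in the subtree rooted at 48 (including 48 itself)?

55: root
41: left child of 55 (depth 1)
71: right child of 55 (depth 1)
39: left child of 41 (depth 2)
69: left child of 71 (depth 2)
48: right child of 41 (depth 2)
26: left child of 39 (depth 3)
12: left child of 26 (depth 4)
51: right child of 48 (depth 3)
61: left child of 69 (depth 3)
47: left child of 48 (depth 3)
37: right child of 26 (depth 4)
35: left child of 37 (depth 5)

Subtree rooted at 48 contains: 48, 47, 51 — 3 nodes.

3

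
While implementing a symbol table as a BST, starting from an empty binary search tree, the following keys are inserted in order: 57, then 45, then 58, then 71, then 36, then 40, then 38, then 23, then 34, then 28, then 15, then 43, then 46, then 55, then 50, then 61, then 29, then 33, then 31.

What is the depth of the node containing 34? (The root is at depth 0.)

Resulting structure (node: left, right):
  57: L=45, R=58
  45: L=36, R=46
  58: L=–, R=71
  71: L=61, R=–
  36: L=23, R=40
  40: L=38, R=43
  38: L=–, R=–
  23: L=15, R=34
  34: L=28, R=–
  28: L=–, R=29
  15: L=–, R=–
  43: L=–, R=–
  46: L=–, R=55
  55: L=50, R=–
  50: L=–, R=–
  61: L=–, R=–
  29: L=–, R=33
  33: L=31, R=–
  31: L=–, R=–

Path to 34: 57 → 45 → 36 → 23 → 34, which is 4 edges.

4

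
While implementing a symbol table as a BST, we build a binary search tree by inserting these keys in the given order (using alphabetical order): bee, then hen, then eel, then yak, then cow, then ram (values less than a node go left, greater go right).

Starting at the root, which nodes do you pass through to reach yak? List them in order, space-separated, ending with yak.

bee hen yak

bee: root
hen: right child of bee (depth 1)
eel: left child of hen (depth 2)
yak: right child of hen (depth 2)
cow: left child of eel (depth 3)
ram: left child of yak (depth 3)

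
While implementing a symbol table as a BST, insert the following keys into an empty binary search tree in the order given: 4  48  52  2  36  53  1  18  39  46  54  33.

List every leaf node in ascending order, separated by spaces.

4: root
48: right child of 4 (depth 1)
52: right child of 48 (depth 2)
2: left child of 4 (depth 1)
36: left child of 48 (depth 2)
53: right child of 52 (depth 3)
1: left child of 2 (depth 2)
18: left child of 36 (depth 3)
39: right child of 36 (depth 3)
46: right child of 39 (depth 4)
54: right child of 53 (depth 4)
33: right child of 18 (depth 4)

1 33 46 54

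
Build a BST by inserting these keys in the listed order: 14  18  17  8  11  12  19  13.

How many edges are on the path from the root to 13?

14: root
18: right child of 14 (depth 1)
17: left child of 18 (depth 2)
8: left child of 14 (depth 1)
11: right child of 8 (depth 2)
12: right child of 11 (depth 3)
19: right child of 18 (depth 2)
13: right child of 12 (depth 4)

Path to 13: 14 → 8 → 11 → 12 → 13, which is 4 edges.

4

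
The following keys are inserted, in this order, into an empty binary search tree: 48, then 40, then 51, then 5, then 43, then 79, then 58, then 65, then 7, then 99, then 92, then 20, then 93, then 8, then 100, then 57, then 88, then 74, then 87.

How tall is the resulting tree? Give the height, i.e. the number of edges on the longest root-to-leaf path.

48: root
40: left child of 48 (depth 1)
51: right child of 48 (depth 1)
5: left child of 40 (depth 2)
43: right child of 40 (depth 2)
79: right child of 51 (depth 2)
58: left child of 79 (depth 3)
65: right child of 58 (depth 4)
7: right child of 5 (depth 3)
99: right child of 79 (depth 3)
92: left child of 99 (depth 4)
20: right child of 7 (depth 4)
93: right child of 92 (depth 5)
8: left child of 20 (depth 5)
100: right child of 99 (depth 4)
57: left child of 58 (depth 4)
88: left child of 92 (depth 5)
74: right child of 65 (depth 5)
87: left child of 88 (depth 6)

The deepest node is 87 at depth 6.

6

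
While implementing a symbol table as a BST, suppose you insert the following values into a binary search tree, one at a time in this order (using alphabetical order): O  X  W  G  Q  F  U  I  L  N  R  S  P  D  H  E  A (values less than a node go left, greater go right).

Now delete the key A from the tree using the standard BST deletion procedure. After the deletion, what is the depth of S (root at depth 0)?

Insert O: tree is empty, so O becomes the root.
Insert X: X > O → go right. Place as right child of O.
Insert W: W > O → go right; W < X → go left. Place as left child of X.
Insert G: G < O → go left. Place as left child of O.
Insert Q: Q > O → go right; Q < X → go left; Q < W → go left. Place as left child of W.
Insert F: F < O → go left; F < G → go left. Place as left child of G.
Insert U: U > O → go right; U < X → go left; U < W → go left; U > Q → go right. Place as right child of Q.
Insert I: I < O → go left; I > G → go right. Place as right child of G.
Insert L: L < O → go left; L > G → go right; L > I → go right. Place as right child of I.
Insert N: N < O → go left; N > G → go right; N > I → go right; N > L → go right. Place as right child of L.
Insert R: R > O → go right; R < X → go left; R < W → go left; R > Q → go right; R < U → go left. Place as left child of U.
Insert S: S > O → go right; S < X → go left; S < W → go left; S > Q → go right; S < U → go left; S > R → go right. Place as right child of R.
Insert P: P > O → go right; P < X → go left; P < W → go left; P < Q → go left. Place as left child of Q.
Insert D: D < O → go left; D < G → go left; D < F → go left. Place as left child of F.
Insert H: H < O → go left; H > G → go right; H < I → go left. Place as left child of I.
Insert E: E < O → go left; E < G → go left; E < F → go left; E > D → go right. Place as right child of D.
Insert A: A < O → go left; A < G → go left; A < F → go left; A < D → go left. Place as left child of D.

Delete A (at most one child — splice it out).
After deletion, path to S: O → X → W → Q → U → R → S.

6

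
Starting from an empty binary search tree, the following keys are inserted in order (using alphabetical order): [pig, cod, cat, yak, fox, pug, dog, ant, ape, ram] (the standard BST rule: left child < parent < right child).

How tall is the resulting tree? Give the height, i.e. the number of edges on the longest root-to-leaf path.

4

Insert pig: tree is empty, so pig becomes the root.
Insert cod: cod < pig → go left. Place as left child of pig.
Insert cat: cat < pig → go left; cat < cod → go left. Place as left child of cod.
Insert yak: yak > pig → go right. Place as right child of pig.
Insert fox: fox < pig → go left; fox > cod → go right. Place as right child of cod.
Insert pug: pug > pig → go right; pug < yak → go left. Place as left child of yak.
Insert dog: dog < pig → go left; dog > cod → go right; dog < fox → go left. Place as left child of fox.
Insert ant: ant < pig → go left; ant < cod → go left; ant < cat → go left. Place as left child of cat.
Insert ape: ape < pig → go left; ape < cod → go left; ape < cat → go left; ape > ant → go right. Place as right child of ant.
Insert ram: ram > pig → go right; ram < yak → go left; ram > pug → go right. Place as right child of pug.

The deepest node is ape at depth 4.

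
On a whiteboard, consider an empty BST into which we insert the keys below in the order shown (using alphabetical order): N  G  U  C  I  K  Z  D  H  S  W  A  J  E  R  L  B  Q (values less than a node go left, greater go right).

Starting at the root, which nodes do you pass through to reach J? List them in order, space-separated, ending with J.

N: root
G: left child of N (depth 1)
U: right child of N (depth 1)
C: left child of G (depth 2)
I: right child of G (depth 2)
K: right child of I (depth 3)
Z: right child of U (depth 2)
D: right child of C (depth 3)
H: left child of I (depth 3)
S: left child of U (depth 2)
W: left child of Z (depth 3)
A: left child of C (depth 3)
J: left child of K (depth 4)
E: right child of D (depth 4)
R: left child of S (depth 3)
L: right child of K (depth 4)
B: right child of A (depth 4)
Q: left child of R (depth 4)

N G I K J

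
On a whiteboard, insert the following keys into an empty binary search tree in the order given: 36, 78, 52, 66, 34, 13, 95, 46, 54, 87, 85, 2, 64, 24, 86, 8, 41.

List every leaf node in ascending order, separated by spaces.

Resulting structure (node: left, right):
  36: L=34, R=78
  78: L=52, R=95
  52: L=46, R=66
  66: L=54, R=–
  34: L=13, R=–
  13: L=2, R=24
  95: L=87, R=–
  46: L=41, R=–
  54: L=–, R=64
  87: L=85, R=–
  85: L=–, R=86
  2: L=–, R=8
  64: L=–, R=–
  24: L=–, R=–
  86: L=–, R=–
  8: L=–, R=–
  41: L=–, R=–

8 24 41 64 86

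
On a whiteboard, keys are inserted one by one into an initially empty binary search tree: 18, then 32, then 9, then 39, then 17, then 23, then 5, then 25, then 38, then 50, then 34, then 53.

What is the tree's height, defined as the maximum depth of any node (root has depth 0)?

Insert 18: tree is empty, so 18 becomes the root.
Insert 32: 32 > 18 → go right. Place as right child of 18.
Insert 9: 9 < 18 → go left. Place as left child of 18.
Insert 39: 39 > 18 → go right; 39 > 32 → go right. Place as right child of 32.
Insert 17: 17 < 18 → go left; 17 > 9 → go right. Place as right child of 9.
Insert 23: 23 > 18 → go right; 23 < 32 → go left. Place as left child of 32.
Insert 5: 5 < 18 → go left; 5 < 9 → go left. Place as left child of 9.
Insert 25: 25 > 18 → go right; 25 < 32 → go left; 25 > 23 → go right. Place as right child of 23.
Insert 38: 38 > 18 → go right; 38 > 32 → go right; 38 < 39 → go left. Place as left child of 39.
Insert 50: 50 > 18 → go right; 50 > 32 → go right; 50 > 39 → go right. Place as right child of 39.
Insert 34: 34 > 18 → go right; 34 > 32 → go right; 34 < 39 → go left; 34 < 38 → go left. Place as left child of 38.
Insert 53: 53 > 18 → go right; 53 > 32 → go right; 53 > 39 → go right; 53 > 50 → go right. Place as right child of 50.

The deepest node is 34 at depth 4.

4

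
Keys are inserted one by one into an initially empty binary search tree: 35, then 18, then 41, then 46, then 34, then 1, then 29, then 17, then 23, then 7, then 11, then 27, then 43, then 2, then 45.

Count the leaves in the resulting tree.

4

Insert 35: tree is empty, so 35 becomes the root.
Insert 18: 18 < 35 → go left. Place as left child of 35.
Insert 41: 41 > 35 → go right. Place as right child of 35.
Insert 46: 46 > 35 → go right; 46 > 41 → go right. Place as right child of 41.
Insert 34: 34 < 35 → go left; 34 > 18 → go right. Place as right child of 18.
Insert 1: 1 < 35 → go left; 1 < 18 → go left. Place as left child of 18.
Insert 29: 29 < 35 → go left; 29 > 18 → go right; 29 < 34 → go left. Place as left child of 34.
Insert 17: 17 < 35 → go left; 17 < 18 → go left; 17 > 1 → go right. Place as right child of 1.
Insert 23: 23 < 35 → go left; 23 > 18 → go right; 23 < 34 → go left; 23 < 29 → go left. Place as left child of 29.
Insert 7: 7 < 35 → go left; 7 < 18 → go left; 7 > 1 → go right; 7 < 17 → go left. Place as left child of 17.
Insert 11: 11 < 35 → go left; 11 < 18 → go left; 11 > 1 → go right; 11 < 17 → go left; 11 > 7 → go right. Place as right child of 7.
Insert 27: 27 < 35 → go left; 27 > 18 → go right; 27 < 34 → go left; 27 < 29 → go left; 27 > 23 → go right. Place as right child of 23.
Insert 43: 43 > 35 → go right; 43 > 41 → go right; 43 < 46 → go left. Place as left child of 46.
Insert 2: 2 < 35 → go left; 2 < 18 → go left; 2 > 1 → go right; 2 < 17 → go left; 2 < 7 → go left. Place as left child of 7.
Insert 45: 45 > 35 → go right; 45 > 41 → go right; 45 < 46 → go left; 45 > 43 → go right. Place as right child of 43.

Leaves: 2, 11, 27, 45 — 4 in total.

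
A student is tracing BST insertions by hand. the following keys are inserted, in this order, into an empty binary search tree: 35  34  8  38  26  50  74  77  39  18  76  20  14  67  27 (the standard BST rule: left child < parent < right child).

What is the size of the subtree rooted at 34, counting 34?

35: root
34: left child of 35 (depth 1)
8: left child of 34 (depth 2)
38: right child of 35 (depth 1)
26: right child of 8 (depth 3)
50: right child of 38 (depth 2)
74: right child of 50 (depth 3)
77: right child of 74 (depth 4)
39: left child of 50 (depth 3)
18: left child of 26 (depth 4)
76: left child of 77 (depth 5)
20: right child of 18 (depth 5)
14: left child of 18 (depth 5)
67: left child of 74 (depth 4)
27: right child of 26 (depth 4)

Subtree rooted at 34 contains: 34, 8, 26, 18, 14, 20, 27 — 7 nodes.

7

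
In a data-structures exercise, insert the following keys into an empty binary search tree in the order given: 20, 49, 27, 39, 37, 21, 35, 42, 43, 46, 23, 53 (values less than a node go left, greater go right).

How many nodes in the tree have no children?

Insert 20: tree is empty, so 20 becomes the root.
Insert 49: 49 > 20 → go right. Place as right child of 20.
Insert 27: 27 > 20 → go right; 27 < 49 → go left. Place as left child of 49.
Insert 39: 39 > 20 → go right; 39 < 49 → go left; 39 > 27 → go right. Place as right child of 27.
Insert 37: 37 > 20 → go right; 37 < 49 → go left; 37 > 27 → go right; 37 < 39 → go left. Place as left child of 39.
Insert 21: 21 > 20 → go right; 21 < 49 → go left; 21 < 27 → go left. Place as left child of 27.
Insert 35: 35 > 20 → go right; 35 < 49 → go left; 35 > 27 → go right; 35 < 39 → go left; 35 < 37 → go left. Place as left child of 37.
Insert 42: 42 > 20 → go right; 42 < 49 → go left; 42 > 27 → go right; 42 > 39 → go right. Place as right child of 39.
Insert 43: 43 > 20 → go right; 43 < 49 → go left; 43 > 27 → go right; 43 > 39 → go right; 43 > 42 → go right. Place as right child of 42.
Insert 46: 46 > 20 → go right; 46 < 49 → go left; 46 > 27 → go right; 46 > 39 → go right; 46 > 42 → go right; 46 > 43 → go right. Place as right child of 43.
Insert 23: 23 > 20 → go right; 23 < 49 → go left; 23 < 27 → go left; 23 > 21 → go right. Place as right child of 21.
Insert 53: 53 > 20 → go right; 53 > 49 → go right. Place as right child of 49.

Leaves: 23, 35, 46, 53 — 4 in total.

4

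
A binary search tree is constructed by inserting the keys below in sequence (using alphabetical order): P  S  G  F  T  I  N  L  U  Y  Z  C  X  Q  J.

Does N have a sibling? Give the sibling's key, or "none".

Insert P: tree is empty, so P becomes the root.
Insert S: S > P → go right. Place as right child of P.
Insert G: G < P → go left. Place as left child of P.
Insert F: F < P → go left; F < G → go left. Place as left child of G.
Insert T: T > P → go right; T > S → go right. Place as right child of S.
Insert I: I < P → go left; I > G → go right. Place as right child of G.
Insert N: N < P → go left; N > G → go right; N > I → go right. Place as right child of I.
Insert L: L < P → go left; L > G → go right; L > I → go right; L < N → go left. Place as left child of N.
Insert U: U > P → go right; U > S → go right; U > T → go right. Place as right child of T.
Insert Y: Y > P → go right; Y > S → go right; Y > T → go right; Y > U → go right. Place as right child of U.
Insert Z: Z > P → go right; Z > S → go right; Z > T → go right; Z > U → go right; Z > Y → go right. Place as right child of Y.
Insert C: C < P → go left; C < G → go left; C < F → go left. Place as left child of F.
Insert X: X > P → go right; X > S → go right; X > T → go right; X > U → go right; X < Y → go left. Place as left child of Y.
Insert Q: Q > P → go right; Q < S → go left. Place as left child of S.
Insert J: J < P → go left; J > G → go right; J > I → go right; J < N → go left; J < L → go left. Place as left child of L.

N's parent is I, which has only one child.

none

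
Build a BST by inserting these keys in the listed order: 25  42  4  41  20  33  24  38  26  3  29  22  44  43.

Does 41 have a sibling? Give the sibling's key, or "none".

Resulting structure (node: left, right):
  25: L=4, R=42
  42: L=41, R=44
  4: L=3, R=20
  41: L=33, R=–
  20: L=–, R=24
  33: L=26, R=38
  24: L=22, R=–
  38: L=–, R=–
  26: L=–, R=29
  3: L=–, R=–
  29: L=–, R=–
  22: L=–, R=–
  44: L=43, R=–
  43: L=–, R=–

41's parent is 42; the other child of 42 is 44.

44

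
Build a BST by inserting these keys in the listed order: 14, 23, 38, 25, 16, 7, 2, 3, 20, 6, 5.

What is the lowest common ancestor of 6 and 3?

Resulting structure (node: left, right):
  14: L=7, R=23
  23: L=16, R=38
  38: L=25, R=–
  25: L=–, R=–
  16: L=–, R=20
  7: L=2, R=–
  2: L=–, R=3
  3: L=–, R=6
  20: L=–, R=–
  6: L=5, R=–
  5: L=–, R=–

Path to 6: 14 → 7 → 2 → 3 → 6
Path to 3: 14 → 7 → 2 → 3
3 lies on both paths and is an ancestor of the other node.

3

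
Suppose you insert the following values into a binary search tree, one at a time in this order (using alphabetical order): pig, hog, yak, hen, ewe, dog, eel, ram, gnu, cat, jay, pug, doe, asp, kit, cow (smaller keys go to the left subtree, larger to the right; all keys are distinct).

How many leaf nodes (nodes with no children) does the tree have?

Resulting structure (node: left, right):
  pig: L=hog, R=yak
  hog: L=hen, R=jay
  yak: L=ram, R=–
  hen: L=ewe, R=–
  ewe: L=dog, R=gnu
  dog: L=cat, R=eel
  eel: L=–, R=–
  ram: L=pug, R=–
  gnu: L=–, R=–
  cat: L=asp, R=doe
  jay: L=–, R=kit
  pug: L=–, R=–
  doe: L=cow, R=–
  asp: L=–, R=–
  kit: L=–, R=–
  cow: L=–, R=–

Leaves: asp, cow, eel, gnu, kit, pug — 6 in total.

6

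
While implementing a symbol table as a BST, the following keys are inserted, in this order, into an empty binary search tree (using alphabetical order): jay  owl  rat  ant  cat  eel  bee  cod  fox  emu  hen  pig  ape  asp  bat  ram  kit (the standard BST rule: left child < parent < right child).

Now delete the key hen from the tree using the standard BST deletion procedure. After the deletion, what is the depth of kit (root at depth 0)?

Resulting structure (node: left, right):
  jay: L=ant, R=owl
  owl: L=kit, R=rat
  rat: L=pig, R=–
  ant: L=–, R=cat
  cat: L=bee, R=eel
  eel: L=cod, R=fox
  bee: L=ape, R=–
  cod: L=–, R=–
  fox: L=emu, R=hen
  emu: L=–, R=–
  hen: L=–, R=–
  pig: L=–, R=ram
  ape: L=–, R=asp
  asp: L=–, R=bat
  bat: L=–, R=–
  ram: L=–, R=–
  kit: L=–, R=–

Delete hen (at most one child — splice it out).
After deletion, path to kit: jay → owl → kit.

2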